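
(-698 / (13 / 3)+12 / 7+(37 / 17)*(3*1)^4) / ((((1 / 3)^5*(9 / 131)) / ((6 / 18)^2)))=10293849 / 1547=6654.07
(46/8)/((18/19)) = 437/72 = 6.07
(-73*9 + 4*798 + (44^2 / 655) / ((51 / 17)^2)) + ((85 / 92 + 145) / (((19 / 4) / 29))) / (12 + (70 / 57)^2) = 15479066971289 / 5950554480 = 2601.28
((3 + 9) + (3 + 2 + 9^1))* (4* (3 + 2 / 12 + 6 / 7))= 8788 / 21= 418.48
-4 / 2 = -2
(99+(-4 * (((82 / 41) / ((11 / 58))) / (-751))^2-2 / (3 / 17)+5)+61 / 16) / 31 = 316035940799 / 101547252048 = 3.11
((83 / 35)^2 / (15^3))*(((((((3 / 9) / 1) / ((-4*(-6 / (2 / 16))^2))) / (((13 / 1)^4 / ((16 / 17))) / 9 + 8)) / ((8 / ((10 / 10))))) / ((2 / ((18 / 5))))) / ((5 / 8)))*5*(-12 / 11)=6889 / 196744028250000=0.00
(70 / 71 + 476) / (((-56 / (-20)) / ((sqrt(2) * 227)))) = 2745565 * sqrt(2) / 71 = 54687.54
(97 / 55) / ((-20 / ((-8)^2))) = -1552 / 275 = -5.64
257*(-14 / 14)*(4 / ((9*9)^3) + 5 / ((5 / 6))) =-819483050 / 531441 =-1542.00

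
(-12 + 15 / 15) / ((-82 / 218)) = 1199 / 41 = 29.24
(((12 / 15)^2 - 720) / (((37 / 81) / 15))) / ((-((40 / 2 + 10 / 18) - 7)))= 19665504 / 11285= 1742.62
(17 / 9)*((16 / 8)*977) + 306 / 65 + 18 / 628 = 678849401 / 183690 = 3695.63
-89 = -89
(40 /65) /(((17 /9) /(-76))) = -5472 /221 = -24.76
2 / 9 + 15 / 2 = 139 / 18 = 7.72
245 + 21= 266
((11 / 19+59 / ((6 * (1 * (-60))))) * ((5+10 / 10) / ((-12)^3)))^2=8059921 / 3880584806400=0.00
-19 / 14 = -1.36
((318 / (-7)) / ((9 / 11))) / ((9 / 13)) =-15158 / 189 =-80.20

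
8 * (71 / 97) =568 / 97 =5.86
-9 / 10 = -0.90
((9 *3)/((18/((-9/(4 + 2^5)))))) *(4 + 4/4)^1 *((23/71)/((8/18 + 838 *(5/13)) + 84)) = -8073/5406224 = -0.00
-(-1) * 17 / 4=17 / 4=4.25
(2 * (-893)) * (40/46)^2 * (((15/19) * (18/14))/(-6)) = 846000/3703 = 228.46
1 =1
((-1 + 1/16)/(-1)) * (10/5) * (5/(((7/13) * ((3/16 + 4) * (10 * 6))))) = 0.07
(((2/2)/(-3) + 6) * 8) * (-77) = -10472/3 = -3490.67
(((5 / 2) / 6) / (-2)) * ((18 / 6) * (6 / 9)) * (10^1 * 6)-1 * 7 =-32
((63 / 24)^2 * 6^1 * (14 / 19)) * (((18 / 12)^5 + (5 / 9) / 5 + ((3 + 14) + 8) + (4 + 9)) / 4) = 13544727 / 38912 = 348.09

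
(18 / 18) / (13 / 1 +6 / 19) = 0.08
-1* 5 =-5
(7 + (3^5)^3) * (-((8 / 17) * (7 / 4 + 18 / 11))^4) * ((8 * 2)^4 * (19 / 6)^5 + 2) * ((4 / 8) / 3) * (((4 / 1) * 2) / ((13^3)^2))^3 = -13354553362781080780858212352 / 9113424726738566724177419365491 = -0.00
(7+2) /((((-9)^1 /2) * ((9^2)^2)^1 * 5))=-2 /32805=-0.00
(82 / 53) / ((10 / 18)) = 738 / 265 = 2.78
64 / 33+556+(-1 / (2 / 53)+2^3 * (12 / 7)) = 251861 / 462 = 545.15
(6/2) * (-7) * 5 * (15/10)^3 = -2835/8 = -354.38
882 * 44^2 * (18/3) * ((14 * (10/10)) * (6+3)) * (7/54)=167340096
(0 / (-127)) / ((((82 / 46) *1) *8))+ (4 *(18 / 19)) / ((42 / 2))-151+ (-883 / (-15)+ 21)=-141551 / 1995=-70.95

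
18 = 18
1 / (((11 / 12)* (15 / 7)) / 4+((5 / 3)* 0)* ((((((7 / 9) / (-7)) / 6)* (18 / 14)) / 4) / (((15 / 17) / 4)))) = 2.04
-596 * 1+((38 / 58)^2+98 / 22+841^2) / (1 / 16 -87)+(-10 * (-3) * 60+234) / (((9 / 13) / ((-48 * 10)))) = -18259526203252 / 12868141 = -1418971.57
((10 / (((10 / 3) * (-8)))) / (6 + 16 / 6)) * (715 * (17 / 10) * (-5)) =8415 / 32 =262.97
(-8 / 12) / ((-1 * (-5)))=-2 / 15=-0.13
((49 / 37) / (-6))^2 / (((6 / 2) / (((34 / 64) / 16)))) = 40817 / 75700224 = 0.00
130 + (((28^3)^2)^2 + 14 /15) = 3483273976338188204 /15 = 232218265089212546.93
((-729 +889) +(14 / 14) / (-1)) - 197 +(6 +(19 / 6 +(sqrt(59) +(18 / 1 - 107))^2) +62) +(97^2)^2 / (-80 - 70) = -14554551 / 25 - 178 * sqrt(59) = -583549.28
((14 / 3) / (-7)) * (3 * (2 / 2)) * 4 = -8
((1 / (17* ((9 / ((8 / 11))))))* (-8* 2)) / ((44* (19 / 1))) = -32 / 351747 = -0.00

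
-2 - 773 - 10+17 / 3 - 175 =-2863 / 3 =-954.33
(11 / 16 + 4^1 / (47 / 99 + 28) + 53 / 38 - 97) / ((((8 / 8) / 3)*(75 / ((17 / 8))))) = -1380771637 / 171395200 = -8.06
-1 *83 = -83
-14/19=-0.74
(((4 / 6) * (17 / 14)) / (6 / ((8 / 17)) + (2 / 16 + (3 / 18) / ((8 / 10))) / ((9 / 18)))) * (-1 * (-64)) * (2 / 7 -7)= -204544 / 7889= -25.93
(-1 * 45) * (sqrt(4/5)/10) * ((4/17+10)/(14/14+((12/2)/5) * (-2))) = 1566 * sqrt(5)/119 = 29.43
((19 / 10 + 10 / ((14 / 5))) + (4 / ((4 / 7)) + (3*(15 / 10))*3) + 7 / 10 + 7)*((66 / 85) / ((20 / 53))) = 4122393 / 59500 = 69.28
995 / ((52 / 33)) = 32835 / 52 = 631.44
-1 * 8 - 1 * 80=-88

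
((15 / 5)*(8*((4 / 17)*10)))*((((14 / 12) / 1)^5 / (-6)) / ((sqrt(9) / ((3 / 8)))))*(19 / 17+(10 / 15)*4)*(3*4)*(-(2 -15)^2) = 2740969595 / 140454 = 19515.07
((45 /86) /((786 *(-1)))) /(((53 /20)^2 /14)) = -21000 /15823097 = -0.00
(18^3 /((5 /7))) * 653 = 26658072 /5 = 5331614.40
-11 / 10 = -1.10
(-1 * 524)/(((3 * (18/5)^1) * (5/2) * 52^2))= -0.01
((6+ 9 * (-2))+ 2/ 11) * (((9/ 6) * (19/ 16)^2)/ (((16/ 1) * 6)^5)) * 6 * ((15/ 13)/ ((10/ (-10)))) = 9025/ 425201762304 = 0.00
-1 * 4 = -4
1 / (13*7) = 1 / 91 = 0.01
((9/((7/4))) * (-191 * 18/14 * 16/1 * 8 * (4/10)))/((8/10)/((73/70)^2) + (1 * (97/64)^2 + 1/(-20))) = -345799221313536/15950847941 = -21679.05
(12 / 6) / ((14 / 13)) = 13 / 7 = 1.86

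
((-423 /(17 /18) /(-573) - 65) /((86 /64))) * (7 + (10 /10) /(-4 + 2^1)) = -43371536 /139621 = -310.64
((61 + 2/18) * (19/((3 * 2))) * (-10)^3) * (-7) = 36575000/27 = 1354629.63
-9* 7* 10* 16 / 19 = -10080 / 19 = -530.53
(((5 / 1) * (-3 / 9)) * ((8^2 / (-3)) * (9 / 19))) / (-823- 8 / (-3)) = -960 / 46759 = -0.02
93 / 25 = 3.72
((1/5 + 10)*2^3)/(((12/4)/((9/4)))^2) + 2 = 479/10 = 47.90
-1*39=-39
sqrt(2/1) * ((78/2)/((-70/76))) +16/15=16/15 - 1482 * sqrt(2)/35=-58.82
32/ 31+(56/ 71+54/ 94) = 247803/ 103447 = 2.40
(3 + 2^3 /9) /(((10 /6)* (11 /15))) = 35 /11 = 3.18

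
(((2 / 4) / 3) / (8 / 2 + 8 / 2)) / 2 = 0.01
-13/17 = -0.76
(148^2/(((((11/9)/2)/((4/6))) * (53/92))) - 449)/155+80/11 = 24577449/90365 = 271.98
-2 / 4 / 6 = -1 / 12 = -0.08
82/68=41/34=1.21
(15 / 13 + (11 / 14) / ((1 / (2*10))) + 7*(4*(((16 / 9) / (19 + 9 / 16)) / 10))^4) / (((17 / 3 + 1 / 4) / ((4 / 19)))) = 966620680409914243312 / 1610495414324088508125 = 0.60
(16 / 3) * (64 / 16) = 64 / 3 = 21.33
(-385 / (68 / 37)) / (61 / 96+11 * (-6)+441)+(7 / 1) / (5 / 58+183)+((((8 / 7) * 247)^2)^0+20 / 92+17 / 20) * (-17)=-15257155118983 / 427789479340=-35.67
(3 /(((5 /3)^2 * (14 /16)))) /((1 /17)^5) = 306689112 /175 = 1752509.21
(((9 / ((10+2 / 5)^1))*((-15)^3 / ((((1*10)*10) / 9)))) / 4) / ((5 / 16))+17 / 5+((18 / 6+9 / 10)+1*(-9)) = -211.99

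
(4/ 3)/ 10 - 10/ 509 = 868/ 7635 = 0.11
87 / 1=87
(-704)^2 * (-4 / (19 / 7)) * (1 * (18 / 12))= -20815872 / 19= -1095572.21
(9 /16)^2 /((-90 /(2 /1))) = -0.01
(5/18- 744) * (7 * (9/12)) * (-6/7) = 13387/4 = 3346.75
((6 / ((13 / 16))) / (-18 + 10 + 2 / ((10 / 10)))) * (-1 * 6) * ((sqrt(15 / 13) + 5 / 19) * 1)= 480 / 247 + 96 * sqrt(195) / 169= 9.88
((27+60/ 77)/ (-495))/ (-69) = 0.00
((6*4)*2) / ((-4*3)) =-4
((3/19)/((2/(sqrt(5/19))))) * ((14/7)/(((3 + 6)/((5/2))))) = 5 * sqrt(95)/2166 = 0.02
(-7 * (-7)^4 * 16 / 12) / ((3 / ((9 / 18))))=-33614 / 9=-3734.89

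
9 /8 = 1.12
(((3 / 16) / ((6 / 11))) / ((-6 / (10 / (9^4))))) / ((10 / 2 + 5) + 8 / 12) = -55 / 6718464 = -0.00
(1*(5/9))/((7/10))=0.79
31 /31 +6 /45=17 /15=1.13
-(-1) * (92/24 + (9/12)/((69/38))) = 293/69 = 4.25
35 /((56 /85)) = 425 /8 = 53.12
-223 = -223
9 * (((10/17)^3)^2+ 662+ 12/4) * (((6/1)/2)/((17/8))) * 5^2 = 86683410279000/410338673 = 211248.45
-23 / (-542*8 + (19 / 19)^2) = 23 / 4335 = 0.01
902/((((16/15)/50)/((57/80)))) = 1928025/64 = 30125.39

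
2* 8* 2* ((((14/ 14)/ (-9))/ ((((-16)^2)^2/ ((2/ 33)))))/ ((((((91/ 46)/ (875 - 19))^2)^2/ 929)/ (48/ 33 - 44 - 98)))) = 3371721011825354316416/ 224034397587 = 15050014855.49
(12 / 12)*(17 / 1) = 17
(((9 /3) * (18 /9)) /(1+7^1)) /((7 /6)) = 9 /14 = 0.64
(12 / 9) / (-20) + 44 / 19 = 641 / 285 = 2.25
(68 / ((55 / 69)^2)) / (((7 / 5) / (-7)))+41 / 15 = -966283 / 1815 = -532.39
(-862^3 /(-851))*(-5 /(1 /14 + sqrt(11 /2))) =44835274960 /916527-313846924720*sqrt(22) /916527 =-1557223.40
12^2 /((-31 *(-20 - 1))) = 48 /217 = 0.22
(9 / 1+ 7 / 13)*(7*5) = 4340 / 13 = 333.85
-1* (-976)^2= -952576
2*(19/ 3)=38/ 3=12.67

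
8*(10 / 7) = 80 / 7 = 11.43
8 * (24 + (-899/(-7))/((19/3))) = 47112/133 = 354.23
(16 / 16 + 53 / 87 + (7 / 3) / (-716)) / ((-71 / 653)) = -65324161 / 4422732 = -14.77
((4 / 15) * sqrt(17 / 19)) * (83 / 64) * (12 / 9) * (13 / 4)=1079 * sqrt(323) / 13680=1.42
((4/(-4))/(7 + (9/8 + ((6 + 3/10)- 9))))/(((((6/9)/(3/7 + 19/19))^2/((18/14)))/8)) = -648000/74431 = -8.71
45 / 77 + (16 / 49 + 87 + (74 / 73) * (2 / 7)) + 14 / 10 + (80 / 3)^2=1417752121 / 1770615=800.71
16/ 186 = 8/ 93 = 0.09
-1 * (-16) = 16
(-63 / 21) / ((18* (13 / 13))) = -1 / 6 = -0.17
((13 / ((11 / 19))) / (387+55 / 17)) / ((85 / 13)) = 3211 / 364870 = 0.01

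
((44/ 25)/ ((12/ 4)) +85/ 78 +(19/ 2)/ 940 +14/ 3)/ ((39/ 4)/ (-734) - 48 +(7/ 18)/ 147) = -0.13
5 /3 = 1.67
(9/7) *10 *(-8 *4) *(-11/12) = 2640/7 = 377.14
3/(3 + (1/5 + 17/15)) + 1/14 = 139/182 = 0.76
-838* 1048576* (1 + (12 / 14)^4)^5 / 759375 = -10015.53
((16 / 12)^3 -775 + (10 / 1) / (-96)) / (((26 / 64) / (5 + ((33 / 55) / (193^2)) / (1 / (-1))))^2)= -18526785908280202496 / 158277693714075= -117052.41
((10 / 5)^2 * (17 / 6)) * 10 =340 / 3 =113.33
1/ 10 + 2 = 21/ 10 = 2.10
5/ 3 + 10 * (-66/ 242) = -35/ 33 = -1.06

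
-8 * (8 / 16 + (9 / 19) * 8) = -652 / 19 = -34.32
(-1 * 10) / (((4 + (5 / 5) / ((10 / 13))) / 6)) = -600 / 53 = -11.32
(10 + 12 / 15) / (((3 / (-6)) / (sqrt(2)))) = -108 * sqrt(2) / 5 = -30.55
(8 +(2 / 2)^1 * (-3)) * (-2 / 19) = -0.53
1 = 1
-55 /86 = -0.64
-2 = -2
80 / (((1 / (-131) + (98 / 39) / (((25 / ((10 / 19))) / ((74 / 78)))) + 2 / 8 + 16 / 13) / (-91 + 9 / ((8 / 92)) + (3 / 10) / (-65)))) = 75687423552 / 115339073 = 656.22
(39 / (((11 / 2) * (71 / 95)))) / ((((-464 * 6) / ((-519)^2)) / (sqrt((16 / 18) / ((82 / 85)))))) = -881.17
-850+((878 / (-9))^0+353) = -496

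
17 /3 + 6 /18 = 6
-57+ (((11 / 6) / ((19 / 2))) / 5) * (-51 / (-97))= -525068 / 9215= -56.98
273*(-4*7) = -7644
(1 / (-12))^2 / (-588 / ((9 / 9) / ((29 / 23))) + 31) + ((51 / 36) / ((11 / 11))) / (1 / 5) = 16665757 / 2352816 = 7.08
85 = 85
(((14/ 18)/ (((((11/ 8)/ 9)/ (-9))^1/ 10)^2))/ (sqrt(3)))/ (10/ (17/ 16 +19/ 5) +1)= 4234809600 * sqrt(3)/ 143869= 50983.22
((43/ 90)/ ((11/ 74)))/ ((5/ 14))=22274/ 2475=9.00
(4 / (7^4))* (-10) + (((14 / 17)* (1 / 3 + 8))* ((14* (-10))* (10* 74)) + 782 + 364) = -86919933194 / 122451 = -709834.41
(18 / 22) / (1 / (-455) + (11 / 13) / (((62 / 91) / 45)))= 253890 / 17341643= 0.01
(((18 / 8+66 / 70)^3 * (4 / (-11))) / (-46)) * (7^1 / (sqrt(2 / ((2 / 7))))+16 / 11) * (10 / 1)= 89314623 / 23864225+89314623 * sqrt(7) / 34711600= 10.55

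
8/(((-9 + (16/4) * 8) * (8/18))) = 18/23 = 0.78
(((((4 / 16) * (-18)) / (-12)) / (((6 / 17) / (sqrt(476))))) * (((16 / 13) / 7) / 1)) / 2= 17 * sqrt(119) / 91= 2.04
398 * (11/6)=2189/3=729.67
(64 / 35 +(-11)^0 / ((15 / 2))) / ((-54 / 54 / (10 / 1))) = -412 / 21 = -19.62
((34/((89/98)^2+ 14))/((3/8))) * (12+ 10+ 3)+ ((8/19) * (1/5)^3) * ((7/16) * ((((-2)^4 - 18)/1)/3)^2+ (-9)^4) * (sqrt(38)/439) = 472406 * sqrt(38)/9383625+ 65307200/427131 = 153.21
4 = 4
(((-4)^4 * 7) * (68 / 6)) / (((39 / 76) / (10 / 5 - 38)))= -18522112 / 13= -1424777.85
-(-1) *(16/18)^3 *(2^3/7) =4096/5103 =0.80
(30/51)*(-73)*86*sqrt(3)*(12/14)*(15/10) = -565020*sqrt(3)/119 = -8223.89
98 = 98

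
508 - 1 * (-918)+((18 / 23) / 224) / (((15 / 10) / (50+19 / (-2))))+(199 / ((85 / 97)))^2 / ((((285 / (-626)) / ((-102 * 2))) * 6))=1202155337209343 / 312018000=3852839.70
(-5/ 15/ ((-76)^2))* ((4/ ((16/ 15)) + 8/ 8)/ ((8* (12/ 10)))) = -5/ 175104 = -0.00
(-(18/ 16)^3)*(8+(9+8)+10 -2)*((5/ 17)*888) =-13351635/ 1088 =-12271.72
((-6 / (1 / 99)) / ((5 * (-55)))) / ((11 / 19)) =1026 / 275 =3.73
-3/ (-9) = 1/ 3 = 0.33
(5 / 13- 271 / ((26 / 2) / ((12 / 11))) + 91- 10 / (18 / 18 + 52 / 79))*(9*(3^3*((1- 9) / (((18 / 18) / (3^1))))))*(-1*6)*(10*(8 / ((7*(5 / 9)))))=5910195829248 / 131131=45070927.77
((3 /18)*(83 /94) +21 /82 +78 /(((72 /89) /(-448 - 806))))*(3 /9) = -2795832581 /69372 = -40302.03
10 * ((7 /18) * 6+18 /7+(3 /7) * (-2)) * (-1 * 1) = -850 /21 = -40.48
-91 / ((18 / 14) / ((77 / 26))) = -3773 / 18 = -209.61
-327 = -327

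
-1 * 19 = -19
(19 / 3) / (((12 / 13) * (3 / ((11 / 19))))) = 143 / 108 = 1.32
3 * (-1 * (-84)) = 252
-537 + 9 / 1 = -528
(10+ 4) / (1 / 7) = 98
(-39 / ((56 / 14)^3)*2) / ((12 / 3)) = -39 / 128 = -0.30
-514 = -514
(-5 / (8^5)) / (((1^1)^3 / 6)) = -15 / 16384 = -0.00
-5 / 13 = -0.38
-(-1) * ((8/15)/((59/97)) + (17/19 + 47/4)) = 909461/67260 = 13.52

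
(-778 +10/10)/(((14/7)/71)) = -55167/2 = -27583.50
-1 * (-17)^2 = -289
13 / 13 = 1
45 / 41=1.10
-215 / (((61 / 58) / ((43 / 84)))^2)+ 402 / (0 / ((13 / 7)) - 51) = -6563112991 / 111585348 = -58.82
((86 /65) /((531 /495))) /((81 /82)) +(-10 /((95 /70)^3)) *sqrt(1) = -1172698532 /426129093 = -2.75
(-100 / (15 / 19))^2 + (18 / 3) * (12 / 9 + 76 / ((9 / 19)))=153136 / 9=17015.11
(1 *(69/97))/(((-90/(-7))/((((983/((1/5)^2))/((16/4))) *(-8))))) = -791315/291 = -2719.30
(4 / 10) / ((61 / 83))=166 / 305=0.54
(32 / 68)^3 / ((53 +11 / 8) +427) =4096 / 18919963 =0.00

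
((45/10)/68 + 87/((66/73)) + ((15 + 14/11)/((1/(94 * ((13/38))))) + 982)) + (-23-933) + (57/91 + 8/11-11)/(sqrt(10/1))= 18350253/28424-4828 * sqrt(10)/5005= 642.54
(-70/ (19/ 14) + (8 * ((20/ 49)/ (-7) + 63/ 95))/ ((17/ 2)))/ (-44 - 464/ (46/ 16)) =162475197/ 654209045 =0.25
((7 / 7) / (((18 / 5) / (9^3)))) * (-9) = -3645 / 2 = -1822.50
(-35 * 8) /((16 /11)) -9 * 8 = -529 /2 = -264.50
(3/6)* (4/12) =1/6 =0.17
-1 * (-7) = 7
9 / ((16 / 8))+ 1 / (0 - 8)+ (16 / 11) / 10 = 1989 / 440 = 4.52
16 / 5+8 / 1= 56 / 5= 11.20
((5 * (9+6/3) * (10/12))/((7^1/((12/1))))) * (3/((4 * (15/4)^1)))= 110/7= 15.71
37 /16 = 2.31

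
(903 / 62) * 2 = 29.13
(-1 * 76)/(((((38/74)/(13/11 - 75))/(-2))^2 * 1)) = -14442270976/2299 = -6281979.55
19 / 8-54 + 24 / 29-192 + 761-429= 20695 / 232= 89.20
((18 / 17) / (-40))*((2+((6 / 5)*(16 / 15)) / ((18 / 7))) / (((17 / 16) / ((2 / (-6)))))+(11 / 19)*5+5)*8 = -3100804 / 2059125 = -1.51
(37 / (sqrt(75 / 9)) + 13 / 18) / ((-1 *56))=-37 *sqrt(3) / 280 - 13 / 1008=-0.24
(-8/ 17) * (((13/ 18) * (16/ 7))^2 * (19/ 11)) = -2.22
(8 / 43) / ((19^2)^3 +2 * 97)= 8 / 2022981225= 0.00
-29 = -29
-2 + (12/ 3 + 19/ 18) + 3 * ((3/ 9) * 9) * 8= 1351/ 18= 75.06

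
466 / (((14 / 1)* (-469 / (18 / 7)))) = -0.18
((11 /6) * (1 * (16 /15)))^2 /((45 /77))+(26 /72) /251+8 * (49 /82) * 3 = 78346821857 /3751069500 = 20.89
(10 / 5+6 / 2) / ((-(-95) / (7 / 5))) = 7 / 95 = 0.07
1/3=0.33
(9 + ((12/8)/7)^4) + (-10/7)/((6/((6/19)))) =6515795/729904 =8.93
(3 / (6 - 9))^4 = 1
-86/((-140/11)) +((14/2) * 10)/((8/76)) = 47023/70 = 671.76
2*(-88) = -176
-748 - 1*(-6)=-742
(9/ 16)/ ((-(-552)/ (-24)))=-9/ 368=-0.02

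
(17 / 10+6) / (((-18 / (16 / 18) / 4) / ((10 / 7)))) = -176 / 81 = -2.17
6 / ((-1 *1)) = -6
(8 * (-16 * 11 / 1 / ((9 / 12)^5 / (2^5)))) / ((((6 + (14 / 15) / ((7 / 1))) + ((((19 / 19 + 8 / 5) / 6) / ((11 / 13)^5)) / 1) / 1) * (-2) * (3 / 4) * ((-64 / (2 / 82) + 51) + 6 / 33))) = -1634702385479680 / 236987675068599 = -6.90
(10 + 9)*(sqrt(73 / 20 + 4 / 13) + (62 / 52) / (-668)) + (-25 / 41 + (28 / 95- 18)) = -1241275171 / 67648360 + 133*sqrt(1365) / 130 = 19.45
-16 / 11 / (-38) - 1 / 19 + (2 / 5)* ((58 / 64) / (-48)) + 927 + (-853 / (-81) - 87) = 18429780673 / 21669120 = 850.51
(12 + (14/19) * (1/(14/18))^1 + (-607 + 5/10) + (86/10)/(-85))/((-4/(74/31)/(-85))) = -354737833/11780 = -30113.57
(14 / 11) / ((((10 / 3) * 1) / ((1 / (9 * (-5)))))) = -7 / 825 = -0.01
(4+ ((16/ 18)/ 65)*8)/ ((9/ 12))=9616/ 1755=5.48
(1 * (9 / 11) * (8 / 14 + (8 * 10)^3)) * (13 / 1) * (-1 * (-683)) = 286401343644 / 77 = 3719497969.40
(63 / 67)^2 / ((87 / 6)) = 7938 / 130181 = 0.06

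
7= 7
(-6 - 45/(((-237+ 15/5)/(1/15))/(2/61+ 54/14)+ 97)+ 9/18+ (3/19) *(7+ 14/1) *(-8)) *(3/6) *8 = -3250166782/25415407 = -127.88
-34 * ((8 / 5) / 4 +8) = -1428 / 5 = -285.60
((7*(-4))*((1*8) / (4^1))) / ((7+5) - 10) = -28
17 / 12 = 1.42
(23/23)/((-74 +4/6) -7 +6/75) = -75/6019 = -0.01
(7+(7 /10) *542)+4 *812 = 18172 /5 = 3634.40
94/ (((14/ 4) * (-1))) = -188/ 7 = -26.86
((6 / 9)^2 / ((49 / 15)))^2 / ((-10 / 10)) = -400 / 21609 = -0.02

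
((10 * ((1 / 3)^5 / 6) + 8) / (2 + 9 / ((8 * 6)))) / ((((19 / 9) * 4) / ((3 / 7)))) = 23348 / 125685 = 0.19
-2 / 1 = -2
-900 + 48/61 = -54852/61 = -899.21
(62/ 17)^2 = 3844/ 289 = 13.30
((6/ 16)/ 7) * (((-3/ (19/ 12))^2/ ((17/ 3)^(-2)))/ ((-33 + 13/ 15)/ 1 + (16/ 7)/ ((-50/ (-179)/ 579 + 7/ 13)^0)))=-117045/ 565687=-0.21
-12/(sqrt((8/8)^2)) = -12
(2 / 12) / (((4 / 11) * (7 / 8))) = 11 / 21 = 0.52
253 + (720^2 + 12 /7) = 3630583 /7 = 518654.71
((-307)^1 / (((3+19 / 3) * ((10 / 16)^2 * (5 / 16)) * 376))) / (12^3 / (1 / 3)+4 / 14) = -14736 / 106601875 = -0.00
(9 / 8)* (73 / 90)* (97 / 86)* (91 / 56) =92053 / 55040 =1.67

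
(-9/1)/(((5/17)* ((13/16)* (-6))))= 408/65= 6.28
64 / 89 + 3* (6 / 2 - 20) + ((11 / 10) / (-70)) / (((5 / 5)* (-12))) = -37589021 / 747600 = -50.28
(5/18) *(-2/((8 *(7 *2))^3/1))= -5/12644352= -0.00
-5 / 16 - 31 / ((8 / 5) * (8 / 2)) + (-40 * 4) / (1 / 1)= -5285 / 32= -165.16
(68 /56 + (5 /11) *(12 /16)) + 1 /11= 507 /308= 1.65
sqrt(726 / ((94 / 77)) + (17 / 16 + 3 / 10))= sqrt(526682705) / 940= 24.41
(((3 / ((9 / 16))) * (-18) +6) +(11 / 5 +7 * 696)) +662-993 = 22266 / 5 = 4453.20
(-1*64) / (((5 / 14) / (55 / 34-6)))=66752 / 85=785.32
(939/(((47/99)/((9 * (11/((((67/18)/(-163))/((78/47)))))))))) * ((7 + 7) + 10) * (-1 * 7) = 353834336759904/148003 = 2390724085.05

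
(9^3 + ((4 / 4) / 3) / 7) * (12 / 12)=15310 / 21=729.05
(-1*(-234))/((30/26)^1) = 1014/5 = 202.80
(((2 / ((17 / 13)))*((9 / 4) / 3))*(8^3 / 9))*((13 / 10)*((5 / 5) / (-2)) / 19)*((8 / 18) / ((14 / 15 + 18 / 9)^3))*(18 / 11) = -304200 / 4729043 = -0.06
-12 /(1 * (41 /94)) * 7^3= -9436.68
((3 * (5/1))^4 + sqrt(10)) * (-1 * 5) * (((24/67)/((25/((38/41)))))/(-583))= 912 * sqrt(10)/8007505 + 9234000/1601501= 5.77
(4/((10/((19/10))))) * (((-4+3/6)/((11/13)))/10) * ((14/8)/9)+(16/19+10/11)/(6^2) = -46957/3762000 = -0.01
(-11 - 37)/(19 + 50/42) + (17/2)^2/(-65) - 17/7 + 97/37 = -11762943/3569020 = -3.30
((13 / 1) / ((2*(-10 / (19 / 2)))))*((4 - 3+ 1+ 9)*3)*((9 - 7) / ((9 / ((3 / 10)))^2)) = -0.45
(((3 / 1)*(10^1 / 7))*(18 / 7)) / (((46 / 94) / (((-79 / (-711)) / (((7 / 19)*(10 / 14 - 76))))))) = -53580 / 593929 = -0.09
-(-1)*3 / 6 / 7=1 / 14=0.07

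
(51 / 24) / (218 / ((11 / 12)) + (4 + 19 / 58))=5423 / 617956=0.01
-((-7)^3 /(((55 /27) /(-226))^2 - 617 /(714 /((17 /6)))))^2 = -1998081238988403608004 /101804113587569761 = -19626.72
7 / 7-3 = -2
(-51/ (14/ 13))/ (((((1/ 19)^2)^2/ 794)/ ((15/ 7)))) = -514528810965/ 49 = -10500587978.88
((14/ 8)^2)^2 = 9.38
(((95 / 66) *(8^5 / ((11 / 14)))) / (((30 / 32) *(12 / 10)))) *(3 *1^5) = 174325760 / 1089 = 160078.75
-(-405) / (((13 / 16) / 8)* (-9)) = -443.08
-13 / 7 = -1.86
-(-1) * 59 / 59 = 1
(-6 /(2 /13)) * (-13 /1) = 507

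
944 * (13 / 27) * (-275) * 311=-38872696.30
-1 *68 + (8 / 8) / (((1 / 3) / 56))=100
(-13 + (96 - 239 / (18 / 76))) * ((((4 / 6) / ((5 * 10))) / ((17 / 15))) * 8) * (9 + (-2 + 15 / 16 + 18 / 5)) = -1538641 / 1530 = -1005.65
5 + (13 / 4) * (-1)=7 / 4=1.75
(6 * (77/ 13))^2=213444/ 169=1262.98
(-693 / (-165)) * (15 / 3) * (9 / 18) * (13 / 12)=91 / 8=11.38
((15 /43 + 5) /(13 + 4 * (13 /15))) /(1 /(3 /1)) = 10350 /10621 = 0.97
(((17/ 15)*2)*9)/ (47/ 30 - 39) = -612/ 1123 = -0.54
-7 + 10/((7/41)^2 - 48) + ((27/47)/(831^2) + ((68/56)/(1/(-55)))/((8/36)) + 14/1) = -2391827317361647/8142552377596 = -293.74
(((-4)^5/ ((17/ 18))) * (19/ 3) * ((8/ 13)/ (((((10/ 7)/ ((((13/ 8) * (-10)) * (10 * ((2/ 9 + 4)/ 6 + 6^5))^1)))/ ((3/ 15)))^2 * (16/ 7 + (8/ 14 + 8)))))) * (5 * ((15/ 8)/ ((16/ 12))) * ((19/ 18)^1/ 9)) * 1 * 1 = -10046435540144.60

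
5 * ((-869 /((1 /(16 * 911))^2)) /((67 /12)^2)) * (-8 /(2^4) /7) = 2115199577.50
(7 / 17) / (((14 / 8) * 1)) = 4 / 17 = 0.24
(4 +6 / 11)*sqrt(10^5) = 5000*sqrt(10) / 11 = 1437.40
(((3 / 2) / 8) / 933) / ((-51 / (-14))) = 7 / 126888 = 0.00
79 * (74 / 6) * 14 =40922 / 3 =13640.67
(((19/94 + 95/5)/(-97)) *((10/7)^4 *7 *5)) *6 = -270750000/1563737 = -173.14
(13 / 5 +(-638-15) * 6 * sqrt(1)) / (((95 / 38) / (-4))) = 156616 / 25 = 6264.64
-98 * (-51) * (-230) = -1149540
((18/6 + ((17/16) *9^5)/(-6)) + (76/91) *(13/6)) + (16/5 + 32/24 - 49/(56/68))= -11767561/1120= -10506.75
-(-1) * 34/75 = 34/75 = 0.45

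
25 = 25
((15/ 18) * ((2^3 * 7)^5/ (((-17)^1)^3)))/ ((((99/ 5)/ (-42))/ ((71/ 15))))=1368568463360/ 1459161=937914.64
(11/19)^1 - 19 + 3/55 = -19193/1045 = -18.37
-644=-644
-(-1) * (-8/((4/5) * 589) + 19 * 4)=44754/589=75.98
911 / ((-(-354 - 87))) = 911 / 441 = 2.07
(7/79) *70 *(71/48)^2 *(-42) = -8645315/15168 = -569.97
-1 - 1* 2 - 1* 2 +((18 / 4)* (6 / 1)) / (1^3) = 22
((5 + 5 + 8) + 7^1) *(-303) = -7575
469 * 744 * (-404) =-140970144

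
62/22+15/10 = 95/22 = 4.32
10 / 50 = 1 / 5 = 0.20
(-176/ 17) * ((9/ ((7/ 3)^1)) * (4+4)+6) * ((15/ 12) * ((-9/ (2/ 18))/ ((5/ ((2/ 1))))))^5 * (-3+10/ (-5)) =-24738735325095/ 119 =-207888532143.66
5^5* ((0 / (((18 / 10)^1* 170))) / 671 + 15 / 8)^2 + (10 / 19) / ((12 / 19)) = 2109535 / 192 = 10987.16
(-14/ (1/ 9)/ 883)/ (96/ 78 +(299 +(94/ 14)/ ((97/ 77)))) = -79443/ 170115248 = -0.00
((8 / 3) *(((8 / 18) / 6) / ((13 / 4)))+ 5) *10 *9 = 53290 / 117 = 455.47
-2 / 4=-1 / 2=-0.50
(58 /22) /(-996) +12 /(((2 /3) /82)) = 1476.00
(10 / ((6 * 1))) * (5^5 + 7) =5220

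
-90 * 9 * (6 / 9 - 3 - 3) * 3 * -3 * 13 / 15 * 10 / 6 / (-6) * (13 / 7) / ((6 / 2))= 40560 / 7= 5794.29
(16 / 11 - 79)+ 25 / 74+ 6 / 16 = -250167 / 3256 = -76.83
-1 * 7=-7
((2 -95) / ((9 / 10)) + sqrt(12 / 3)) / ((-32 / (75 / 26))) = 475 / 52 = 9.13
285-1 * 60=225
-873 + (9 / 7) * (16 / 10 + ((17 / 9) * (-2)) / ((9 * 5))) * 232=-132547 / 315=-420.78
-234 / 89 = -2.63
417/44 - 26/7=5.76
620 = 620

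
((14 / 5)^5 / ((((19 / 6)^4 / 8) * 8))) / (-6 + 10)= 0.43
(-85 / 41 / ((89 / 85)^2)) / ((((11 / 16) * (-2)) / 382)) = 525.36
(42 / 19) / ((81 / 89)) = 1246 / 513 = 2.43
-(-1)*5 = 5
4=4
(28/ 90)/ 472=7/ 10620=0.00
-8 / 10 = -4 / 5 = -0.80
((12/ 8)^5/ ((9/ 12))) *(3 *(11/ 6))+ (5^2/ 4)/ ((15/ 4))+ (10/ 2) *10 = 5153/ 48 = 107.35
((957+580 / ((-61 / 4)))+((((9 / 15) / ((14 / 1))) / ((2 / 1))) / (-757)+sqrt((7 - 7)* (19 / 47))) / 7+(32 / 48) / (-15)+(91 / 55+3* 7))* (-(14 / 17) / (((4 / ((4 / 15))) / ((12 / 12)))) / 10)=-4218353482727 / 816016855500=-5.17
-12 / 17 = -0.71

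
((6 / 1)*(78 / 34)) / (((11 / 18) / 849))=3575988 / 187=19122.93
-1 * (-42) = 42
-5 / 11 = -0.45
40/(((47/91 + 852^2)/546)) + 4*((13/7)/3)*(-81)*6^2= -3338786815104/462401177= -7220.54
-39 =-39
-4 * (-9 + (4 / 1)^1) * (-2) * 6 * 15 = -3600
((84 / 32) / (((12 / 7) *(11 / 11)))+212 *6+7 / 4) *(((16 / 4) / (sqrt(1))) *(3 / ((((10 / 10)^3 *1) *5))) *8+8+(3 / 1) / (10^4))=11100170427 / 320000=34688.03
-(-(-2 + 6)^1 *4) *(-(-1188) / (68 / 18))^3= 2444594587776 / 4913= 497576753.06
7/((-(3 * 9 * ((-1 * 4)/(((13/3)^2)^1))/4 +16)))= -1183/2461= -0.48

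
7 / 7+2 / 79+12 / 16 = 561 / 316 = 1.78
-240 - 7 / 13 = -3127 / 13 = -240.54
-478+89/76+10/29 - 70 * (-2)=-741611/2204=-336.48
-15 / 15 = -1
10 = 10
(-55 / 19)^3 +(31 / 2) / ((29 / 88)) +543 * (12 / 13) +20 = 1406721349 / 2585843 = 544.01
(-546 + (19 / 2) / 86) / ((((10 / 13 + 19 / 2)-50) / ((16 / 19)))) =9764872 / 843961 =11.57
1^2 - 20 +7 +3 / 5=-57 / 5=-11.40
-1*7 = -7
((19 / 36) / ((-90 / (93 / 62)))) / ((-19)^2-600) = 0.00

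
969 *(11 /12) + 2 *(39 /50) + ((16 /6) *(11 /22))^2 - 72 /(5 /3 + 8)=23076041 /26100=884.14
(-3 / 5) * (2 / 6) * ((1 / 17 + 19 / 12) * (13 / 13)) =-67 / 204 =-0.33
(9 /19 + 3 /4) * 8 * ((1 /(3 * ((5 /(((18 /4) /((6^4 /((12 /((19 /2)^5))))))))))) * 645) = 10664 /47045881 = 0.00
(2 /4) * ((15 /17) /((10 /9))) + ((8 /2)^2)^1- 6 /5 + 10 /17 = 5367 /340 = 15.79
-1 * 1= -1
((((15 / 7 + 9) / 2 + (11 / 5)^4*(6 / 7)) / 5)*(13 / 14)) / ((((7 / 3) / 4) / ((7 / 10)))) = 4376619 / 765625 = 5.72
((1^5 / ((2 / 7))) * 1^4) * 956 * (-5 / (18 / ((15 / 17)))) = -41825 / 51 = -820.10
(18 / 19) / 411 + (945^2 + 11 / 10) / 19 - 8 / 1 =1223237577 / 26030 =46993.38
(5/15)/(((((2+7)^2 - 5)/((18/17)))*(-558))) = -1/120156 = -0.00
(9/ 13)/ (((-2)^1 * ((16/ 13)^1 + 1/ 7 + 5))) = -63/ 1160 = -0.05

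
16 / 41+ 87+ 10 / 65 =46661 / 533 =87.54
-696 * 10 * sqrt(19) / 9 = -3370.88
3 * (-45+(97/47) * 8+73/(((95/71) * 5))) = -1177272/22325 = -52.73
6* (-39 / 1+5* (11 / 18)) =-647 / 3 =-215.67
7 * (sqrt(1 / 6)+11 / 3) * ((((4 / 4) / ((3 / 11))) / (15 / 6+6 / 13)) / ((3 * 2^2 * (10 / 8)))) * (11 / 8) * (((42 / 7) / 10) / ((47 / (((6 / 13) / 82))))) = 11 * sqrt(6) / 1156200+121 / 578100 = 0.00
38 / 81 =0.47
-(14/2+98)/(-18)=35/6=5.83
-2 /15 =-0.13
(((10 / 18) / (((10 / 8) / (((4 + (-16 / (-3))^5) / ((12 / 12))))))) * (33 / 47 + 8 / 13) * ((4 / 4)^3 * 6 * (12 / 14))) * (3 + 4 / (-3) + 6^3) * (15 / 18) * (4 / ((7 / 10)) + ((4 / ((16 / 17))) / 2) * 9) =42166456777100 / 719523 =58603348.02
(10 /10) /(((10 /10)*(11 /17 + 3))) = 17 /62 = 0.27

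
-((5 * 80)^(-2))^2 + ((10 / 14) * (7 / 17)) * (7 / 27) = 895999999541 / 11750400000000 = 0.08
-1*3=-3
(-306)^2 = 93636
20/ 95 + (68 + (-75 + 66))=1125/ 19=59.21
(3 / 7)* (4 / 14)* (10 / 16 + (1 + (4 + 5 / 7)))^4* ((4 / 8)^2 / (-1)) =-47646901875 / 963780608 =-49.44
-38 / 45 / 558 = -19 / 12555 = -0.00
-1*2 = -2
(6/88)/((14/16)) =6/77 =0.08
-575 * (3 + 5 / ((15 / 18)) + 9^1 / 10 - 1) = -10235 / 2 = -5117.50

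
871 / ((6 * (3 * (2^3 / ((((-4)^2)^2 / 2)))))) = 6968 / 9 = 774.22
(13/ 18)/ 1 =13/ 18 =0.72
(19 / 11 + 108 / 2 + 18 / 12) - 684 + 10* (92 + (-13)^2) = 43631 / 22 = 1983.23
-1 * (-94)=94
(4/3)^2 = 16/9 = 1.78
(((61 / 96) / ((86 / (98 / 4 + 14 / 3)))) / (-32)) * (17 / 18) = -181475 / 28532736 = -0.01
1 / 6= 0.17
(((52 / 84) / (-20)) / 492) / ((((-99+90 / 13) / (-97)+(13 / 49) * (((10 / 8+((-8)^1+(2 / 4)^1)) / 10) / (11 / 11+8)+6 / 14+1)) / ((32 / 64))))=-803257 / 33448059940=-0.00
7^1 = 7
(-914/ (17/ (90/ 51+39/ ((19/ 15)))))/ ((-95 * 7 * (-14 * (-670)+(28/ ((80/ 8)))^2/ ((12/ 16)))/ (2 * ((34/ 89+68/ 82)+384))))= 101318699711700/ 469207320042937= 0.22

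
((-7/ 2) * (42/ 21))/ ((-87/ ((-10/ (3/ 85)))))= -5950/ 261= -22.80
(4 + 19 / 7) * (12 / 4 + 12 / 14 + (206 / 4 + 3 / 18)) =54802 / 147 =372.80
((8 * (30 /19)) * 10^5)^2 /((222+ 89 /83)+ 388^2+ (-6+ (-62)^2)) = 15936000000000000 /1544143927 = 10320281.50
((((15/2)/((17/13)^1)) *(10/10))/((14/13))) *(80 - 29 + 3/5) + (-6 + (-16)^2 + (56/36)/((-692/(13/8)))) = 1555780939/2964528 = 524.80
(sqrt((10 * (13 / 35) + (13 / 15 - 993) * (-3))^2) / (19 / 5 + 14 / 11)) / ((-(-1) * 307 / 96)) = 12238336 / 66619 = 183.71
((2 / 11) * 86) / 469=172 / 5159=0.03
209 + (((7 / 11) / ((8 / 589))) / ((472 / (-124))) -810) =-6368597 / 10384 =-613.31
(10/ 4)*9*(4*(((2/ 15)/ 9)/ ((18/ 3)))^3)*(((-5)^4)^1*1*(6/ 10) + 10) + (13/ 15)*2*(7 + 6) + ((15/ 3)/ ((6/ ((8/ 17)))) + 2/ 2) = 120088601/ 5019165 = 23.93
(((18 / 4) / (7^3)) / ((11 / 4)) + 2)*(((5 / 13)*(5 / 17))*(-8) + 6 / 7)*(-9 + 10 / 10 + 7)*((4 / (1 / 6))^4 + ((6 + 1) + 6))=10924367512 / 343343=31817.65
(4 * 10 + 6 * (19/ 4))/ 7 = 137/ 14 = 9.79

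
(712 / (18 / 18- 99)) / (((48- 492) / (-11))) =-979 / 5439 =-0.18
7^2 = 49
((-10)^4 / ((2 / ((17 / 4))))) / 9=21250 / 9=2361.11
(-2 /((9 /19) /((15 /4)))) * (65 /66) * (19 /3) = -117325 /1188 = -98.76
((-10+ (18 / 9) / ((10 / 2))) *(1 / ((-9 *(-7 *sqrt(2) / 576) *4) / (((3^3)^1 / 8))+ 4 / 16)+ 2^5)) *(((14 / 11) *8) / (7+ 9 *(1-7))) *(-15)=-220953600 / 174229+ 24385536 *sqrt(2) / 174229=-1070.24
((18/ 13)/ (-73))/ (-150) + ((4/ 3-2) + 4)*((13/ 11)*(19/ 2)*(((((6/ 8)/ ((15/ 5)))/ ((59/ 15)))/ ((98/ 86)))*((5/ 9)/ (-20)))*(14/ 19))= -330575587/ 7760352600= -0.04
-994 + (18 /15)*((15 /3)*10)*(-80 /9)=-4582 /3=-1527.33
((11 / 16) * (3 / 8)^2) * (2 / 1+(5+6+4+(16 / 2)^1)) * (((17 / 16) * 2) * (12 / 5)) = 25245 / 2048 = 12.33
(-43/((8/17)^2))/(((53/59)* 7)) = -733193/23744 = -30.88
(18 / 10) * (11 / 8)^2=1089 / 320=3.40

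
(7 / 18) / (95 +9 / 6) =7 / 1737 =0.00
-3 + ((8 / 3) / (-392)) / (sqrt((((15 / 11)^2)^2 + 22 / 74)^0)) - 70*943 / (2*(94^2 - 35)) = -8741777 / 1293747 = -6.76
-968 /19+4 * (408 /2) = 765.05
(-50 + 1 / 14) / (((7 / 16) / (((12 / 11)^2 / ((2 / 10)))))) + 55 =-3700145 / 5929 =-624.08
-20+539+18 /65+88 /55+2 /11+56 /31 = 11589307 /22165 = 522.87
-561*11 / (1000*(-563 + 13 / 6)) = 18513 / 1682500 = 0.01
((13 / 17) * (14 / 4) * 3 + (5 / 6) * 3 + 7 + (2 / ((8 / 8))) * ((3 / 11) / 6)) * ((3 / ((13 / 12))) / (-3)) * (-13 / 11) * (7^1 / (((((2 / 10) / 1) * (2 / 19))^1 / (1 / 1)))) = 13147050 / 2057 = 6391.37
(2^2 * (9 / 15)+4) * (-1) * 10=-64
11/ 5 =2.20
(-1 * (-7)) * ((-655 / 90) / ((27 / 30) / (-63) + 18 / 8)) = -64190 / 2817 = -22.79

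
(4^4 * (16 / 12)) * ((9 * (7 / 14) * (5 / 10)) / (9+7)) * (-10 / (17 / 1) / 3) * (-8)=75.29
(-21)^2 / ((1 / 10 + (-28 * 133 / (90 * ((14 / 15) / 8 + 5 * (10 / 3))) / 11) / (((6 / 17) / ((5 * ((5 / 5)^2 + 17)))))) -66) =-2571030 / 717397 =-3.58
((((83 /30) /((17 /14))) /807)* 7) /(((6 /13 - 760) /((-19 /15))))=1004549 /30478816350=0.00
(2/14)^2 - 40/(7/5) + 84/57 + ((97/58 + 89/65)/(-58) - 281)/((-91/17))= 67290990727/2646441980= 25.43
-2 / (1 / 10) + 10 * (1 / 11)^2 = -2410 / 121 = -19.92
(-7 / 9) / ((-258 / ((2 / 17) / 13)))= 0.00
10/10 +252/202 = 227/101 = 2.25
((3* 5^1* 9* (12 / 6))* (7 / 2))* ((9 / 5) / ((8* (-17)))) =-1701 / 136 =-12.51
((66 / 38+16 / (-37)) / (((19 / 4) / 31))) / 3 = 113708 / 40071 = 2.84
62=62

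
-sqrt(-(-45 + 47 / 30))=-sqrt(39090) / 30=-6.59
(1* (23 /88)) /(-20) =-23 /1760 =-0.01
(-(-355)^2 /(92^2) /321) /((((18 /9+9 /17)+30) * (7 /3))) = -2142425 /3505763408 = -0.00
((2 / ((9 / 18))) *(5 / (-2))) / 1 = -10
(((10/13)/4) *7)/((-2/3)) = -105/52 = -2.02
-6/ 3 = -2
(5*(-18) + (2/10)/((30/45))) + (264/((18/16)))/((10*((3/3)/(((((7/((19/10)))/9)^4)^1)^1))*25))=-2300225972371/25651082430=-89.67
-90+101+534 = 545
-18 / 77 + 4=290 / 77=3.77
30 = 30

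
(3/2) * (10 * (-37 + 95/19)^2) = 15360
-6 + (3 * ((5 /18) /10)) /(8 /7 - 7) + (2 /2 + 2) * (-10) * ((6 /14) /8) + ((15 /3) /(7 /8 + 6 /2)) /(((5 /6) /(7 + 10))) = 499154 /26691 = 18.70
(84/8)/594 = 7/396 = 0.02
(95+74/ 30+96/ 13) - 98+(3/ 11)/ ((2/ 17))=39337/ 4290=9.17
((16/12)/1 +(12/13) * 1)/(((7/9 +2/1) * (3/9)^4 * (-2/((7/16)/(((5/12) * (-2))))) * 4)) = 56133/13000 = 4.32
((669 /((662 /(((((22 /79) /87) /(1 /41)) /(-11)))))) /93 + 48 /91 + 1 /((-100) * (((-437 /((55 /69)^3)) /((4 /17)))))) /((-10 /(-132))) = 60569196961166279144 /8701268082509018835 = 6.96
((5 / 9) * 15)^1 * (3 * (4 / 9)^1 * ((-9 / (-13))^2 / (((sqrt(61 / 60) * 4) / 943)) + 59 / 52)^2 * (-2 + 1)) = -8752441174225 / 62719956- 12518325 * sqrt(915) / 134017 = -142373.46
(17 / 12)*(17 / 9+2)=595 / 108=5.51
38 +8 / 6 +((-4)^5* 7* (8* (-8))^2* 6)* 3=-1585446794 / 3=-528482264.67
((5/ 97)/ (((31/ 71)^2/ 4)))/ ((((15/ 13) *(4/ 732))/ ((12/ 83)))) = 191880624/ 7737011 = 24.80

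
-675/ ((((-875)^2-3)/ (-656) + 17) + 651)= 73800/ 54569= 1.35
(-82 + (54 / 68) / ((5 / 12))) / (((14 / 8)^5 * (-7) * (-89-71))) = -217856 / 50000825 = -0.00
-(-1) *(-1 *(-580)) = 580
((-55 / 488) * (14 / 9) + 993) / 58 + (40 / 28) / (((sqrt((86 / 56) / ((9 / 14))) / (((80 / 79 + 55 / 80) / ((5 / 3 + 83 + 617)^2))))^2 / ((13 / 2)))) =36760881588907081166065531 / 2147540419211637586608000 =17.12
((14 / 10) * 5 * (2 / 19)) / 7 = 2 / 19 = 0.11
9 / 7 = 1.29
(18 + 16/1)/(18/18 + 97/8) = 272/105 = 2.59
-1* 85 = -85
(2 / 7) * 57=114 / 7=16.29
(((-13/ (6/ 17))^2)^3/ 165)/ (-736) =-20562.90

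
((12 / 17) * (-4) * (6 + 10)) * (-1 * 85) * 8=30720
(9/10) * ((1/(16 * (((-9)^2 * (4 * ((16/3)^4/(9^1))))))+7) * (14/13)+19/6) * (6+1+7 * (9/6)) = 18386784129/109051904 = 168.61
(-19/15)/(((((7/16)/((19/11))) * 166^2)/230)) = -66424/1591359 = -0.04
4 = 4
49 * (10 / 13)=490 / 13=37.69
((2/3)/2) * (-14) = -14/3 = -4.67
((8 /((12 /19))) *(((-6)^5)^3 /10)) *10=-5955676471296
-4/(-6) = 2/3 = 0.67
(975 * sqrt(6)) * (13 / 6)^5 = 120670225 * sqrt(6) / 2592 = 114035.68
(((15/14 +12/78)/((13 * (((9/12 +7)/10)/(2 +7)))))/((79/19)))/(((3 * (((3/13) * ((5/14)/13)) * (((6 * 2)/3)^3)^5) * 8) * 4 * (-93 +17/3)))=-12711/2755814225870848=-0.00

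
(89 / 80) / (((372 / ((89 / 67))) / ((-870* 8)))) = -229709 / 8308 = -27.65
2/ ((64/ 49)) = 49/ 32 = 1.53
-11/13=-0.85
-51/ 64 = -0.80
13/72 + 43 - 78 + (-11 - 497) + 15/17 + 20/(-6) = -667411/1224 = -545.27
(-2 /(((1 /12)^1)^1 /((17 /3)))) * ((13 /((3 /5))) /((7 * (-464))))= 1105 /1218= 0.91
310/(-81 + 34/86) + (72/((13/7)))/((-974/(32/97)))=-4106998067/1064247431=-3.86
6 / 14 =3 / 7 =0.43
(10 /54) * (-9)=-5 /3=-1.67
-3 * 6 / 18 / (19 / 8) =-8 / 19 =-0.42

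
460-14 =446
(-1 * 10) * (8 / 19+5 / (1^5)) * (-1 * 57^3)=10039410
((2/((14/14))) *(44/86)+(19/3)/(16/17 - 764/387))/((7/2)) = -1492657/1022798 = -1.46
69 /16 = 4.31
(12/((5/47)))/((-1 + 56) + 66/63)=2.01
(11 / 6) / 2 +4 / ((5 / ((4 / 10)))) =1.24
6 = 6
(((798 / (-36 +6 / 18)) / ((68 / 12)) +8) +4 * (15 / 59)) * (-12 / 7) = -8.69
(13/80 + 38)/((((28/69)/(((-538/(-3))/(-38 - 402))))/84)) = -56666733/17600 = -3219.70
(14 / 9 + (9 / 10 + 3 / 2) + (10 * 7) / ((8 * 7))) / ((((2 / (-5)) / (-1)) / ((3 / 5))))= 937 / 120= 7.81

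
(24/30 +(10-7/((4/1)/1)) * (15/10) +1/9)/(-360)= -4783/129600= -0.04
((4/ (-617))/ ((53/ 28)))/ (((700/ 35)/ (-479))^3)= 47.05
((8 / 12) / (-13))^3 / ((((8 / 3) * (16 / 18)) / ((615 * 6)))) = -1845 / 8788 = -0.21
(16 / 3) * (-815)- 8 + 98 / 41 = -535330 / 123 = -4352.28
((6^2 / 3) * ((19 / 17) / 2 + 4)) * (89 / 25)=16554 / 85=194.75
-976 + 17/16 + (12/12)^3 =-15583/16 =-973.94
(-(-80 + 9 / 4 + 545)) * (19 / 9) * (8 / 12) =-11837 / 18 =-657.61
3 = 3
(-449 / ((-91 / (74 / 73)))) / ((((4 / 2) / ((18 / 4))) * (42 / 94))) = 2342433 / 93002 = 25.19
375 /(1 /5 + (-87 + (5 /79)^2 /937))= -3654885625 /845984151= -4.32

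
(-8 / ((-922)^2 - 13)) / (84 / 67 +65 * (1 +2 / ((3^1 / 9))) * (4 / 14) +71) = -536 / 11519312121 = -0.00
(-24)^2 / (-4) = -144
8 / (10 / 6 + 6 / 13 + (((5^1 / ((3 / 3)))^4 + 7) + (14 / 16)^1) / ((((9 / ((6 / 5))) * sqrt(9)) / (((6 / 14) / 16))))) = 232960 / 83913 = 2.78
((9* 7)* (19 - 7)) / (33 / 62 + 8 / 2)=46872 / 281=166.80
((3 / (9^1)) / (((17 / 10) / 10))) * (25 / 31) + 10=11.58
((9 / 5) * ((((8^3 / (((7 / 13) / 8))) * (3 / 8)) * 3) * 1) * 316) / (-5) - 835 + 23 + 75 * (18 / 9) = -170482826 / 175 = -974187.58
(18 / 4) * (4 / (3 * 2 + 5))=18 / 11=1.64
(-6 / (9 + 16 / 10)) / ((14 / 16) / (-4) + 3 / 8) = -192 / 53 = -3.62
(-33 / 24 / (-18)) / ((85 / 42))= 77 / 2040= 0.04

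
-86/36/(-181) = 43/3258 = 0.01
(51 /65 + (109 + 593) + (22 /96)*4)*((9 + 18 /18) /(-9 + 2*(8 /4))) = -548887 /390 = -1407.40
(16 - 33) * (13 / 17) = -13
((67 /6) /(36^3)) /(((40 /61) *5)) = 4087 /55987200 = 0.00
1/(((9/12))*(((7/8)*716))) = 8/3759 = 0.00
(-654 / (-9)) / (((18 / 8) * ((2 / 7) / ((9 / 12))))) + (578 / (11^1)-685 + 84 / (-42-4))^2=231813092428 / 576081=402396.70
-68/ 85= -4/ 5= -0.80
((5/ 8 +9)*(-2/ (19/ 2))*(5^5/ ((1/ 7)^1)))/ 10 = -336875/ 76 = -4432.57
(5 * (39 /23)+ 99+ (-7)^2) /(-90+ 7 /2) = -1.81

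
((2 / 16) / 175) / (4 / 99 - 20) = -99 / 2766400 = -0.00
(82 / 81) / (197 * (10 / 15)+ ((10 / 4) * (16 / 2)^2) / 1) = 41 / 11799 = 0.00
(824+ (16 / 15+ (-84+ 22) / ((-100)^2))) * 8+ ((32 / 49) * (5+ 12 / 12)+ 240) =628829443 / 91875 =6844.40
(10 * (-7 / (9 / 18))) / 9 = -140 / 9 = -15.56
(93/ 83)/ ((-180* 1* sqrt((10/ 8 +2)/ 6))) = -31* sqrt(78)/ 32370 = -0.01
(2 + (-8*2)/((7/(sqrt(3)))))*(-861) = -1722 + 1968*sqrt(3) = 1686.68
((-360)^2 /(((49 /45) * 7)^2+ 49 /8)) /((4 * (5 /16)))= 1614.37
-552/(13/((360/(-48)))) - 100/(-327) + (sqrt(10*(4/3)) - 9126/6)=-5110691/4251 + 2*sqrt(30)/3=-1198.58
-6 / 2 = -3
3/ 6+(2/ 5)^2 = 33/ 50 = 0.66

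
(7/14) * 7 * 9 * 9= 567/2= 283.50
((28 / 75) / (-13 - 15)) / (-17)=1 / 1275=0.00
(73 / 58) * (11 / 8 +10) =14.32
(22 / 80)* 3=33 / 40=0.82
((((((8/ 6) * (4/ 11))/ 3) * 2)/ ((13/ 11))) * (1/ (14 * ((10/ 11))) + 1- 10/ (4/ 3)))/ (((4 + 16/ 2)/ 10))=-3596/ 2457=-1.46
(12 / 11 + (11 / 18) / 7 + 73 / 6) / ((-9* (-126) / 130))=601120 / 392931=1.53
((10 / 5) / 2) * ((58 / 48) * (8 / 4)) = 29 / 12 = 2.42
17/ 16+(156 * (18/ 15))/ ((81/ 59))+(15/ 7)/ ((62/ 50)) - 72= 10490917/ 156240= 67.15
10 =10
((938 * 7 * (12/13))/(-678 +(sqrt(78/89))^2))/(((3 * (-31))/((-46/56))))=-960043/12143196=-0.08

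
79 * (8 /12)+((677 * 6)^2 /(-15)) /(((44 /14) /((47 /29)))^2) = -446409512411 /1526415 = -292456.19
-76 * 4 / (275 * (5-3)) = -0.55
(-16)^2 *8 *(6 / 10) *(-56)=-344064 / 5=-68812.80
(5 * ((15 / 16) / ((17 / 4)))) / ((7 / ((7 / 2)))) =75 / 136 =0.55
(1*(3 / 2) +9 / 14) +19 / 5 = 208 / 35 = 5.94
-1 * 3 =-3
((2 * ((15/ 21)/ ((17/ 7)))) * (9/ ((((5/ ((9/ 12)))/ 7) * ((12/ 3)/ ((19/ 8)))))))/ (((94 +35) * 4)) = 1197/ 187136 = 0.01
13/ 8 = 1.62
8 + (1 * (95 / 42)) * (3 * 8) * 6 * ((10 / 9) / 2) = 3968 / 21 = 188.95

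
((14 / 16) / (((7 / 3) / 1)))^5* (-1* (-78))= 9477 / 16384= 0.58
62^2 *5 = 19220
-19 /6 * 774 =-2451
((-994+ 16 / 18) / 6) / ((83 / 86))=-384334 / 2241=-171.50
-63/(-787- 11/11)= 63/788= 0.08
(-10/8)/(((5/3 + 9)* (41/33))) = -495/5248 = -0.09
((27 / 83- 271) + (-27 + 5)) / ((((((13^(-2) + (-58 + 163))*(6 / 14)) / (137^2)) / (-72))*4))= 1618118808852 / 736459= 2197160.75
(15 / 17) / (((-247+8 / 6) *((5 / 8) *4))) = -18 / 12529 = -0.00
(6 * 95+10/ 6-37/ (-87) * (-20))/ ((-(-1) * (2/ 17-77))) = -832915/ 113709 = -7.32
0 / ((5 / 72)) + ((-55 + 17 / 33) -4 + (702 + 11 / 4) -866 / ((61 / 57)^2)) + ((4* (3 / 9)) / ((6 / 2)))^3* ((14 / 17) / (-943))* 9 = -23361372858121 / 212597414964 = -109.89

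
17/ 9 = 1.89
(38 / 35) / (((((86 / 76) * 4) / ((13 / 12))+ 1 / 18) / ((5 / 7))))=168948 / 922327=0.18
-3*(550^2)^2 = -274518750000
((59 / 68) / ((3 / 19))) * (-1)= -5.50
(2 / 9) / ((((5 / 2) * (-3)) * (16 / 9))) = -1 / 60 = -0.02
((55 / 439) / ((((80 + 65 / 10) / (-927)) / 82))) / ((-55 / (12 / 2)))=912168 / 75947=12.01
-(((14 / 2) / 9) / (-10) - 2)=187 / 90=2.08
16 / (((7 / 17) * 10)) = 136 / 35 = 3.89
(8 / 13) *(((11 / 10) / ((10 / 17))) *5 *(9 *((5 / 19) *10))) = 33660 / 247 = 136.28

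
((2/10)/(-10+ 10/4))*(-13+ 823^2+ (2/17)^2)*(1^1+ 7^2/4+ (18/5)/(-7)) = -174506068412/758625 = -230029.42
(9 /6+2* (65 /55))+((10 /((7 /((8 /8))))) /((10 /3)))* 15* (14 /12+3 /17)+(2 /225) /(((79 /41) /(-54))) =12.25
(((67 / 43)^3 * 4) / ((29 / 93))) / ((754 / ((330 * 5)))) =92304164700 / 869250031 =106.19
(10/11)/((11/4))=0.33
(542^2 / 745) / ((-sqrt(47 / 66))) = -293764 * sqrt(3102) / 35015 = -467.27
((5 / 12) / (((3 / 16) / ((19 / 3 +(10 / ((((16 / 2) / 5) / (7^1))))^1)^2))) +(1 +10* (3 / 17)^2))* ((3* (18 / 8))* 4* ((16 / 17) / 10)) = 1044116482 / 73695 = 14168.08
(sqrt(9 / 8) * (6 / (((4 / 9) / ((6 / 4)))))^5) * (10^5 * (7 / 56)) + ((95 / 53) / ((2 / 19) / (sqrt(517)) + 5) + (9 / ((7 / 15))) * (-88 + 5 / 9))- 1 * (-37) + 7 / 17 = -48516657150004 / 29427963747- 3610 * sqrt(517) / 247293813 + 32688603759375 * sqrt(2) / 1024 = 45145180745.43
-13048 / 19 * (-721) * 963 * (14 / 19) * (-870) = -110345032818720 / 361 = -305664910855.18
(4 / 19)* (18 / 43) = 72 / 817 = 0.09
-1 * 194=-194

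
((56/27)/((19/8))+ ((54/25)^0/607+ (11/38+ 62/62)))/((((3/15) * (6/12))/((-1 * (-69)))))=155015285/103797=1493.45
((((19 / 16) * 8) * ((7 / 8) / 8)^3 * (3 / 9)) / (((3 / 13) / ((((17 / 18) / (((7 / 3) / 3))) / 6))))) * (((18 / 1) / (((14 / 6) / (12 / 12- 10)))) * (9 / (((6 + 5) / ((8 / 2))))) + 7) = -0.80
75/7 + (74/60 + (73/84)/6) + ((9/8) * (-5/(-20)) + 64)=76.37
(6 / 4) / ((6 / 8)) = 2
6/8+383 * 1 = 1535/4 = 383.75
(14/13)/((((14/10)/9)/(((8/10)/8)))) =9/13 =0.69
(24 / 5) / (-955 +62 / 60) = -144 / 28619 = -0.01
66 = 66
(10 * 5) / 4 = 25 / 2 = 12.50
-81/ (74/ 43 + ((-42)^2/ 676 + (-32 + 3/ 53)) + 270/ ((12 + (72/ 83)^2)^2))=4458878050649256/ 1428643852829669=3.12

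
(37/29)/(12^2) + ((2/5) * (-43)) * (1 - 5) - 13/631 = 906304559/13175280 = 68.79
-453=-453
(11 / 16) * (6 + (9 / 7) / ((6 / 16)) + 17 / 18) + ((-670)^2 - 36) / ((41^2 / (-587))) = -531157898951 / 3388896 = -156734.79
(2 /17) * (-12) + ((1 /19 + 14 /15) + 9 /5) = 6658 /4845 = 1.37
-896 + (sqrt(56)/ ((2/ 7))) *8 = -896 + 56 *sqrt(14) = -686.47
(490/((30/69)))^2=1270129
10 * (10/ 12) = 25/ 3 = 8.33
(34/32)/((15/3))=17/80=0.21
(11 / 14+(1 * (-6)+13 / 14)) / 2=-15 / 7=-2.14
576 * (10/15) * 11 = 4224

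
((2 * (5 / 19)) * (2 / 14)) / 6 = 5 / 399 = 0.01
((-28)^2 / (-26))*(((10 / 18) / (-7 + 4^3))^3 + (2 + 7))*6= -952600296032 / 585024687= -1628.31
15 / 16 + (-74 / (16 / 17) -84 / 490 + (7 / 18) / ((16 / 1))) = -784573 / 10080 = -77.83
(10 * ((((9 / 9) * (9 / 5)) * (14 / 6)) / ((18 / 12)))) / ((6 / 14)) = 196 / 3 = 65.33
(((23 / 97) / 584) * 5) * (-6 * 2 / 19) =-0.00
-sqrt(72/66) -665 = -665 -2*sqrt(33)/11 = -666.04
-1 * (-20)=20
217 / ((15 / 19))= 4123 / 15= 274.87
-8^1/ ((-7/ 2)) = 16/ 7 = 2.29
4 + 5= 9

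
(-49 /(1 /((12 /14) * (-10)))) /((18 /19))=1330 /3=443.33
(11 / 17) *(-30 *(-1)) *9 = 2970 / 17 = 174.71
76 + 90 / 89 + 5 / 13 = 89547 / 1157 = 77.40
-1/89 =-0.01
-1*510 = -510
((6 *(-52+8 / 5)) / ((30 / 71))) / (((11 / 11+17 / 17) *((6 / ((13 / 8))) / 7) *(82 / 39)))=-5291559 / 16400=-322.66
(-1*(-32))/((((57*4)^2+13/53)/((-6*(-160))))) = 325632/551033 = 0.59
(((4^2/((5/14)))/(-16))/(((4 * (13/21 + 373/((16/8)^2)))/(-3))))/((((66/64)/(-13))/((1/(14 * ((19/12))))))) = -104832/8239825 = -0.01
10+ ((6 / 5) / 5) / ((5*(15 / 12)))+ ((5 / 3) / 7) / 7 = 925403 / 91875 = 10.07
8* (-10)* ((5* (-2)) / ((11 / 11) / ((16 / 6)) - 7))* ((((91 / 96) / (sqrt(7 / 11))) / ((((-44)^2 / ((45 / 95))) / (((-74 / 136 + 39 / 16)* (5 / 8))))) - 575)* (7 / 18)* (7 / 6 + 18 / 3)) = 276920000 / 1431 - 251899375* sqrt(77) / 19090013184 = 193514.91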